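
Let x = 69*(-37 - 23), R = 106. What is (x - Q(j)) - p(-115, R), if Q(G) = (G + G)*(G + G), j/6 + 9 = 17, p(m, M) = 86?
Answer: -13442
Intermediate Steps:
j = 48 (j = -54 + 6*17 = -54 + 102 = 48)
x = -4140 (x = 69*(-60) = -4140)
Q(G) = 4*G² (Q(G) = (2*G)*(2*G) = 4*G²)
(x - Q(j)) - p(-115, R) = (-4140 - 4*48²) - 1*86 = (-4140 - 4*2304) - 86 = (-4140 - 1*9216) - 86 = (-4140 - 9216) - 86 = -13356 - 86 = -13442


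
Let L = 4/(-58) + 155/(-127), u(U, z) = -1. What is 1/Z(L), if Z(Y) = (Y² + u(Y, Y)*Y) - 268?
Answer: -13564489/3595239484 ≈ -0.0037729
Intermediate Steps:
L = -4749/3683 (L = 4*(-1/58) + 155*(-1/127) = -2/29 - 155/127 = -4749/3683 ≈ -1.2894)
Z(Y) = -268 + Y² - Y (Z(Y) = (Y² - Y) - 268 = -268 + Y² - Y)
1/Z(L) = 1/(-268 + (-4749/3683)² - 1*(-4749/3683)) = 1/(-268 + 22553001/13564489 + 4749/3683) = 1/(-3595239484/13564489) = -13564489/3595239484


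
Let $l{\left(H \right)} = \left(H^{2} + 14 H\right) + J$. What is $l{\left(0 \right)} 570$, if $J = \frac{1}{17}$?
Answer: $\frac{570}{17} \approx 33.529$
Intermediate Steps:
$J = \frac{1}{17} \approx 0.058824$
$l{\left(H \right)} = \frac{1}{17} + H^{2} + 14 H$ ($l{\left(H \right)} = \left(H^{2} + 14 H\right) + \frac{1}{17} = \frac{1}{17} + H^{2} + 14 H$)
$l{\left(0 \right)} 570 = \left(\frac{1}{17} + 0^{2} + 14 \cdot 0\right) 570 = \left(\frac{1}{17} + 0 + 0\right) 570 = \frac{1}{17} \cdot 570 = \frac{570}{17}$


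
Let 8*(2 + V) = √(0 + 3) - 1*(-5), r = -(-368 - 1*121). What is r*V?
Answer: -5379/8 + 489*√3/8 ≈ -566.50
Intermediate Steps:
r = 489 (r = -(-368 - 121) = -1*(-489) = 489)
V = -11/8 + √3/8 (V = -2 + (√(0 + 3) - 1*(-5))/8 = -2 + (√3 + 5)/8 = -2 + (5 + √3)/8 = -2 + (5/8 + √3/8) = -11/8 + √3/8 ≈ -1.1585)
r*V = 489*(-11/8 + √3/8) = -5379/8 + 489*√3/8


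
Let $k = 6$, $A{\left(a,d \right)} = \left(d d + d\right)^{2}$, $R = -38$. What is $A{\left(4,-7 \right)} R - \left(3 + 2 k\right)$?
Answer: $-67047$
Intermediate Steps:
$A{\left(a,d \right)} = \left(d + d^{2}\right)^{2}$ ($A{\left(a,d \right)} = \left(d^{2} + d\right)^{2} = \left(d + d^{2}\right)^{2}$)
$A{\left(4,-7 \right)} R - \left(3 + 2 k\right) = \left(-7\right)^{2} \left(1 - 7\right)^{2} \left(-38\right) - 15 = 49 \left(-6\right)^{2} \left(-38\right) - 15 = 49 \cdot 36 \left(-38\right) - 15 = 1764 \left(-38\right) - 15 = -67032 - 15 = -67047$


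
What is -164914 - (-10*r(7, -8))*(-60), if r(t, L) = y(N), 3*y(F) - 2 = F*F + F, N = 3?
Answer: -167714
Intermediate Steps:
y(F) = ⅔ + F/3 + F²/3 (y(F) = ⅔ + (F*F + F)/3 = ⅔ + (F² + F)/3 = ⅔ + (F + F²)/3 = ⅔ + (F/3 + F²/3) = ⅔ + F/3 + F²/3)
r(t, L) = 14/3 (r(t, L) = ⅔ + (⅓)*3 + (⅓)*3² = ⅔ + 1 + (⅓)*9 = ⅔ + 1 + 3 = 14/3)
-164914 - (-10*r(7, -8))*(-60) = -164914 - (-10*14/3)*(-60) = -164914 - (-140)*(-60)/3 = -164914 - 1*2800 = -164914 - 2800 = -167714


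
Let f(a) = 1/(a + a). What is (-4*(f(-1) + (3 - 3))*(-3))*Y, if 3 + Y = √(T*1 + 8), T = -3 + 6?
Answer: 18 - 6*√11 ≈ -1.8997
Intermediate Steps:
T = 3
f(a) = 1/(2*a)
Y = -3 + √11 (Y = -3 + √(3*1 + 8) = -3 + √(3 + 8) = -3 + √11 ≈ 0.31662)
(-4*(f(-1) + (3 - 3))*(-3))*Y = (-4*((½)/(-1) + (3 - 3))*(-3))*(-3 + √11) = (-4*((½)*(-1) + 0)*(-3))*(-3 + √11) = (-4*(-½ + 0)*(-3))*(-3 + √11) = (-4*(-½)*(-3))*(-3 + √11) = (2*(-3))*(-3 + √11) = -6*(-3 + √11) = 18 - 6*√11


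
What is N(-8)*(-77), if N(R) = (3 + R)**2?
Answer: -1925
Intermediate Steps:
N(-8)*(-77) = (3 - 8)**2*(-77) = (-5)**2*(-77) = 25*(-77) = -1925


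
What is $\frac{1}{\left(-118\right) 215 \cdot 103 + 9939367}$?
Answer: $\frac{1}{7326257} \approx 1.365 \cdot 10^{-7}$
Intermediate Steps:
$\frac{1}{\left(-118\right) 215 \cdot 103 + 9939367} = \frac{1}{\left(-25370\right) 103 + 9939367} = \frac{1}{-2613110 + 9939367} = \frac{1}{7326257}$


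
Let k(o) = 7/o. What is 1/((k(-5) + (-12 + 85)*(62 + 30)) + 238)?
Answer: 5/34763 ≈ 0.00014383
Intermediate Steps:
1/((k(-5) + (-12 + 85)*(62 + 30)) + 238) = 1/((7/(-5) + (-12 + 85)*(62 + 30)) + 238) = 1/((7*(-⅕) + 73*92) + 238) = 1/((-7/5 + 6716) + 238) = 1/(33573/5 + 238) = 1/(34763/5) = 5/34763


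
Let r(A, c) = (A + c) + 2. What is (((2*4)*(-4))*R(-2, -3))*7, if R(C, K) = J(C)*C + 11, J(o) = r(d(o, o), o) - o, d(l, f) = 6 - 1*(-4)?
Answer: 2912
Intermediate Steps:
d(l, f) = 10 (d(l, f) = 6 + 4 = 10)
r(A, c) = 2 + A + c
J(o) = 12 (J(o) = (2 + 10 + o) - o = (12 + o) - o = 12)
R(C, K) = 11 + 12*C (R(C, K) = 12*C + 11 = 11 + 12*C)
(((2*4)*(-4))*R(-2, -3))*7 = (((2*4)*(-4))*(11 + 12*(-2)))*7 = ((8*(-4))*(11 - 24))*7 = -32*(-13)*7 = 416*7 = 2912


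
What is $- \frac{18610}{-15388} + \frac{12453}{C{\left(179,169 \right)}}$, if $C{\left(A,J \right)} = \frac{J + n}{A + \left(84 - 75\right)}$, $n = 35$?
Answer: $\frac{1501234503}{130798} \approx 11478.0$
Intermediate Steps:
$C{\left(A,J \right)} = \frac{35 + J}{9 + A}$ ($C{\left(A,J \right)} = \frac{J + 35}{A + \left(84 - 75\right)} = \frac{35 + J}{A + \left(84 - 75\right)} = \frac{35 + J}{A + 9} = \frac{35 + J}{9 + A}$)
$- \frac{18610}{-15388} + \frac{12453}{C{\left(179,169 \right)}} = - \frac{18610}{-15388} + \frac{12453}{\frac{1}{9 + 179} \left(35 + 169\right)} = \left(-18610\right) \left(- \frac{1}{15388}\right) + \frac{12453}{\frac{1}{188} \cdot 204} = \frac{9305}{7694} + \frac{12453}{\frac{1}{188} \cdot 204} = \frac{9305}{7694} + \frac{12453}{\frac{51}{47}} = \frac{9305}{7694} + 12453 \cdot \frac{47}{51} = \frac{9305}{7694} + \frac{195097}{17} = \frac{1501234503}{130798}$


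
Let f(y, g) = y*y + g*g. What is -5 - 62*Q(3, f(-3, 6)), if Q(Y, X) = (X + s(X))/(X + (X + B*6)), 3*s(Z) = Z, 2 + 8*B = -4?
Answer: -2765/57 ≈ -48.509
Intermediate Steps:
B = -¾ (B = -¼ + (⅛)*(-4) = -¼ - ½ = -¾ ≈ -0.75000)
s(Z) = Z/3
f(y, g) = g² + y² (f(y, g) = y² + g² = g² + y²)
Q(Y, X) = 4*X/(3*(-9/2 + 2*X)) (Q(Y, X) = (X + X/3)/(X + (X - ¾*6)) = (4*X/3)/(X + (X - 9/2)) = (4*X/3)/(X + (-9/2 + X)) = (4*X/3)/(-9/2 + 2*X) = 4*X/(3*(-9/2 + 2*X)))
-5 - 62*Q(3, f(-3, 6)) = -5 - 496*(6² + (-3)²)/(3*(-9 + 4*(6² + (-3)²))) = -5 - 496*(36 + 9)/(3*(-9 + 4*(36 + 9))) = -5 - 496*45/(3*(-9 + 4*45)) = -5 - 496*45/(3*(-9 + 180)) = -5 - 496*45/(3*171) = -5 - 62*40/57 = -5 - 2480/57 = -2765/57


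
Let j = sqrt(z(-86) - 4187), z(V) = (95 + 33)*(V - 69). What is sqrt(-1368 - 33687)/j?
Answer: sqrt(93585165)/8009 ≈ 1.2079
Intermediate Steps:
z(V) = -8832 + 128*V (z(V) = 128*(-69 + V) = -8832 + 128*V)
j = I*sqrt(24027) (j = sqrt((-8832 + 128*(-86)) - 4187) = sqrt((-8832 - 11008) - 4187) = sqrt(-19840 - 4187) = sqrt(-24027) = I*sqrt(24027) ≈ 155.01*I)
sqrt(-1368 - 33687)/j = sqrt(-1368 - 33687)/((I*sqrt(24027))) = sqrt(-35055)*(-I*sqrt(24027)/24027) = (3*I*sqrt(3895))*(-I*sqrt(24027)/24027) = sqrt(93585165)/8009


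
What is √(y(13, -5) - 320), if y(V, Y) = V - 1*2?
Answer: I*√309 ≈ 17.578*I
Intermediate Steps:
y(V, Y) = -2 + V (y(V, Y) = V - 2 = -2 + V)
√(y(13, -5) - 320) = √((-2 + 13) - 320) = √(11 - 320) = √(-309) = I*√309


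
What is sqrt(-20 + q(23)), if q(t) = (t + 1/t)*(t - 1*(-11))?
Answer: 2*sqrt(100970)/23 ≈ 27.631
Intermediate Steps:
q(t) = (11 + t)*(t + 1/t) (q(t) = (t + 1/t)*(t + 11) = (t + 1/t)*(11 + t) = (11 + t)*(t + 1/t))
sqrt(-20 + q(23)) = sqrt(-20 + (1 + 23**2 + 11*23 + 11/23)) = sqrt(-20 + (1 + 529 + 253 + 11*(1/23))) = sqrt(-20 + (1 + 529 + 253 + 11/23)) = sqrt(-20 + 18020/23) = sqrt(17560/23) = 2*sqrt(100970)/23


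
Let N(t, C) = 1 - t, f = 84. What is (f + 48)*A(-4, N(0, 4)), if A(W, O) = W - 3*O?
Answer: -924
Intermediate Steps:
(f + 48)*A(-4, N(0, 4)) = (84 + 48)*(-4 - 3*(1 - 1*0)) = 132*(-4 - 3*(1 + 0)) = 132*(-4 - 3*1) = 132*(-4 - 3) = 132*(-7) = -924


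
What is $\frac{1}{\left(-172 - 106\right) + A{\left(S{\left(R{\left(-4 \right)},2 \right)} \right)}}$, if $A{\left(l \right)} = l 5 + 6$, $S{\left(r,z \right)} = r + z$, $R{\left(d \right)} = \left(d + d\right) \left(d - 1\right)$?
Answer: $- \frac{1}{62} \approx -0.016129$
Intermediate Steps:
$R{\left(d \right)} = 2 d \left(-1 + d\right)$
$A{\left(l \right)} = 6 + 5 l$ ($A{\left(l \right)} = 5 l + 6 = 6 + 5 l$)
$\frac{1}{\left(-172 - 106\right) + A{\left(S{\left(R{\left(-4 \right)},2 \right)} \right)}} = \frac{1}{\left(-172 - 106\right) + \left(6 + 5 \left(2 \left(-4\right) \left(-1 - 4\right) + 2\right)\right)} = \frac{1}{\left(-172 - 106\right) + \left(6 + 5 \left(2 \left(-4\right) \left(-5\right) + 2\right)\right)} = \frac{1}{-278 + \left(6 + 5 \left(40 + 2\right)\right)} = \frac{1}{-278 + \left(6 + 5 \cdot 42\right)} = \frac{1}{-278 + \left(6 + 210\right)} = \frac{1}{-278 + 216} = \frac{1}{-62} = - \frac{1}{62}$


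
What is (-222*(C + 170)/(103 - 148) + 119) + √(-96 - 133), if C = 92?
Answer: 21173/15 + I*√229 ≈ 1411.5 + 15.133*I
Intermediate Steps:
(-222*(C + 170)/(103 - 148) + 119) + √(-96 - 133) = (-222*(92 + 170)/(103 - 148) + 119) + √(-96 - 133) = (-222/((-45/262)) + 119) + √(-229) = (-222/((-45*1/262)) + 119) + I*√229 = (-222/(-45/262) + 119) + I*√229 = (-222*(-262/45) + 119) + I*√229 = (19388/15 + 119) + I*√229 = 21173/15 + I*√229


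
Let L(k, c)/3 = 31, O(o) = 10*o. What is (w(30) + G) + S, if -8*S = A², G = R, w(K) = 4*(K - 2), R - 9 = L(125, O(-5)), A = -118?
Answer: -3053/2 ≈ -1526.5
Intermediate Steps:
L(k, c) = 93 (L(k, c) = 3*31 = 93)
R = 102 (R = 9 + 93 = 102)
w(K) = -8 + 4*K (w(K) = 4*(-2 + K) = -8 + 4*K)
G = 102
S = -3481/2 (S = -⅛*(-118)² = -⅛*13924 = -3481/2 ≈ -1740.5)
(w(30) + G) + S = ((-8 + 4*30) + 102) - 3481/2 = ((-8 + 120) + 102) - 3481/2 = (112 + 102) - 3481/2 = 214 - 3481/2 = -3053/2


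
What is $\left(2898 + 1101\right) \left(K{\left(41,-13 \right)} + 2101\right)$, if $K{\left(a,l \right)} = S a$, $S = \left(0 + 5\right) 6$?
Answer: $13320669$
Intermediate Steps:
$S = 30$ ($S = 5 \cdot 6 = 30$)
$K{\left(a,l \right)} = 30 a$
$\left(2898 + 1101\right) \left(K{\left(41,-13 \right)} + 2101\right) = \left(2898 + 1101\right) \left(30 \cdot 41 + 2101\right) = 3999 \left(1230 + 2101\right) = 3999 \cdot 3331 = 13320669$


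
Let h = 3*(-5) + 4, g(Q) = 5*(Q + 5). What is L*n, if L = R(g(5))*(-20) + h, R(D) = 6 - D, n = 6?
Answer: 5214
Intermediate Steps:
g(Q) = 25 + 5*Q (g(Q) = 5*(5 + Q) = 25 + 5*Q)
h = -11 (h = -15 + 4 = -11)
L = 869 (L = (6 - (25 + 5*5))*(-20) - 11 = (6 - (25 + 25))*(-20) - 11 = (6 - 1*50)*(-20) - 11 = (6 - 50)*(-20) - 11 = -44*(-20) - 11 = 880 - 11 = 869)
L*n = 869*6 = 5214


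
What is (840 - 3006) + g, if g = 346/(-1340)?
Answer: -1451393/670 ≈ -2166.3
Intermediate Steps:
g = -173/670 (g = 346*(-1/1340) = -173/670 ≈ -0.25821)
(840 - 3006) + g = (840 - 3006) - 173/670 = -2166 - 173/670 = -1451393/670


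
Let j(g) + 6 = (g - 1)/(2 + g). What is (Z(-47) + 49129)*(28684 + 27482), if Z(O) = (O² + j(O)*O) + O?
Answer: 14469166646/5 ≈ 2.8938e+9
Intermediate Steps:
j(g) = -6 + (-1 + g)/(2 + g) (j(g) = -6 + (g - 1)/(2 + g) = -6 + (-1 + g)/(2 + g))
Z(O) = O + O² + O*(-13 - 5*O)/(2 + O) (Z(O) = (O² + ((-13 - 5*O)/(2 + O))*O) + O = (O² + O*(-13 - 5*O)/(2 + O)) + O = O + O² + O*(-13 - 5*O)/(2 + O))
(Z(-47) + 49129)*(28684 + 27482) = (-47*(-11 + (-47)² - 2*(-47))/(2 - 47) + 49129)*(28684 + 27482) = (-47*(-11 + 2209 + 94)/(-45) + 49129)*56166 = (-47*(-1/45)*2292 + 49129)*56166 = (35908/15 + 49129)*56166 = (772843/15)*56166 = 14469166646/5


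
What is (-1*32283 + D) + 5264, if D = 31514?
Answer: 4495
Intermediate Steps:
(-1*32283 + D) + 5264 = (-1*32283 + 31514) + 5264 = (-32283 + 31514) + 5264 = -769 + 5264 = 4495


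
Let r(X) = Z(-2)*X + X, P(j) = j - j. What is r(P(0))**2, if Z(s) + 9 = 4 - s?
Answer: 0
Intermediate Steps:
Z(s) = -5 - s (Z(s) = -9 + (4 - s) = -5 - s)
P(j) = 0
r(X) = -2*X (r(X) = (-5 - 1*(-2))*X + X = (-5 + 2)*X + X = -3*X + X = -2*X)
r(P(0))**2 = (-2*0)**2 = 0**2 = 0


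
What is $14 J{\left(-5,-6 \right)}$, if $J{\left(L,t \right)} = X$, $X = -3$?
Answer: $-42$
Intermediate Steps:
$J{\left(L,t \right)} = -3$
$14 J{\left(-5,-6 \right)} = 14 \left(-3\right) = -42$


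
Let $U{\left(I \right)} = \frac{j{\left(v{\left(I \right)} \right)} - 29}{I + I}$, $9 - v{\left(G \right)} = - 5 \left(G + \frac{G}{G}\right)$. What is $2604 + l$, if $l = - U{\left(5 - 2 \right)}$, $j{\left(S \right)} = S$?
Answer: $2604$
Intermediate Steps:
$v{\left(G \right)} = 14 + 5 G$ ($v{\left(G \right)} = 9 - - 5 \left(G + \frac{G}{G}\right) = 9 - - 5 \left(G + 1\right) = 9 - - 5 \left(1 + G\right) = 9 - \left(-5 - 5 G\right) = 9 + \left(5 + 5 G\right) = 14 + 5 G$)
$U{\left(I \right)} = \frac{-15 + 5 I}{2 I}$ ($U{\left(I \right)} = \frac{\left(14 + 5 I\right) - 29}{I + I} = \frac{-15 + 5 I}{2 I}$)
$l = 0$ ($l = - \frac{5 \left(-3 + \left(5 - 2\right)\right)}{2 \left(5 - 2\right)} = - \frac{5 \left(-3 + 3\right)}{2 \cdot 3} = - \frac{5 \cdot 0}{2 \cdot 3} = \left(-1\right) 0 = 0$)
$2604 + l = 2604 + 0 = 2604$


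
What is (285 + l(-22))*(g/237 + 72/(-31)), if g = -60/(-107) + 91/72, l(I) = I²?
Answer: -100758447241/56601288 ≈ -1780.1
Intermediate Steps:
g = 14057/7704 (g = -60*(-1/107) + 91*(1/72) = 60/107 + 91/72 = 14057/7704 ≈ 1.8246)
(285 + l(-22))*(g/237 + 72/(-31)) = (285 + (-22)²)*((14057/7704)/237 + 72/(-31)) = (285 + 484)*((14057/7704)*(1/237) + 72*(-1/31)) = 769*(14057/1825848 - 72/31) = 769*(-131025289/56601288) = -100758447241/56601288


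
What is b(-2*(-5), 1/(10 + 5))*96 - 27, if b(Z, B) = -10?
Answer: -987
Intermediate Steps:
b(-2*(-5), 1/(10 + 5))*96 - 27 = -10*96 - 27 = -960 - 27 = -987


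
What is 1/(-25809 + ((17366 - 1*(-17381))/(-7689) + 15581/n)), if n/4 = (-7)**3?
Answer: -10549308/272434565365 ≈ -3.8722e-5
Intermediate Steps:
n = -1372 (n = 4*(-7)**3 = 4*(-343) = -1372)
1/(-25809 + ((17366 - 1*(-17381))/(-7689) + 15581/n)) = 1/(-25809 + ((17366 - 1*(-17381))/(-7689) + 15581/(-1372))) = 1/(-25809 + ((17366 + 17381)*(-1/7689) + 15581*(-1/1372))) = 1/(-25809 + (34747*(-1/7689) - 15581/1372)) = 1/(-25809 + (-34747/7689 - 15581/1372)) = 1/(-25809 - 167475193/10549308) = 1/(-272434565365/10549308) = -10549308/272434565365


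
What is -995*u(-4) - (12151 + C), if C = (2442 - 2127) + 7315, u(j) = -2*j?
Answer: -27741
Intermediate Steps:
C = 7630 (C = 315 + 7315 = 7630)
-995*u(-4) - (12151 + C) = -(-1990)*(-4) - (12151 + 7630) = -995*8 - 1*19781 = -7960 - 19781 = -27741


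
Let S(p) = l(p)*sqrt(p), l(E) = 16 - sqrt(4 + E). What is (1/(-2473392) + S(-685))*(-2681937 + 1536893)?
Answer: 286261/618348 - 1145044*sqrt(466485) - 18320704*I*sqrt(685) ≈ -7.8206e+8 - 4.795e+8*I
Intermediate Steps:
S(p) = sqrt(p)*(16 - sqrt(4 + p)) (S(p) = (16 - sqrt(4 + p))*sqrt(p) = sqrt(p)*(16 - sqrt(4 + p)))
(1/(-2473392) + S(-685))*(-2681937 + 1536893) = (1/(-2473392) + sqrt(-685)*(16 - sqrt(4 - 685)))*(-2681937 + 1536893) = (-1/2473392 + (I*sqrt(685))*(16 - sqrt(-681)))*(-1145044) = (-1/2473392 + (I*sqrt(685))*(16 - I*sqrt(681)))*(-1145044) = (-1/2473392 + I*sqrt(685)*(16 - I*sqrt(681)))*(-1145044) = 286261/618348 - 1145044*I*sqrt(685)*(16 - I*sqrt(681))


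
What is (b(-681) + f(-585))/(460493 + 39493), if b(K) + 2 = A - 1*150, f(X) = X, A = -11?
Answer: -374/249993 ≈ -0.0014960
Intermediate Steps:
b(K) = -163 (b(K) = -2 + (-11 - 1*150) = -2 + (-11 - 150) = -2 - 161 = -163)
(b(-681) + f(-585))/(460493 + 39493) = (-163 - 585)/(460493 + 39493) = -748/499986 = -748*1/499986 = -374/249993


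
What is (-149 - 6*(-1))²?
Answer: 20449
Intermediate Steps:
(-149 - 6*(-1))² = (-149 - 1*(-6))² = (-149 + 6)² = (-143)² = 20449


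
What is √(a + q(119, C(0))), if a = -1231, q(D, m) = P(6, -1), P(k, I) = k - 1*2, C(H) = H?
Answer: I*√1227 ≈ 35.029*I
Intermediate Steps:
P(k, I) = -2 + k (P(k, I) = k - 2 = -2 + k)
q(D, m) = 4 (q(D, m) = -2 + 6 = 4)
√(a + q(119, C(0))) = √(-1231 + 4) = √(-1227) = I*√1227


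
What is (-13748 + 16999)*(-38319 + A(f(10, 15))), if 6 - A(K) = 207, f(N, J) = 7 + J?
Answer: -125228520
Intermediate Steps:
A(K) = -201 (A(K) = 6 - 1*207 = 6 - 207 = -201)
(-13748 + 16999)*(-38319 + A(f(10, 15))) = (-13748 + 16999)*(-38319 - 201) = 3251*(-38520) = -125228520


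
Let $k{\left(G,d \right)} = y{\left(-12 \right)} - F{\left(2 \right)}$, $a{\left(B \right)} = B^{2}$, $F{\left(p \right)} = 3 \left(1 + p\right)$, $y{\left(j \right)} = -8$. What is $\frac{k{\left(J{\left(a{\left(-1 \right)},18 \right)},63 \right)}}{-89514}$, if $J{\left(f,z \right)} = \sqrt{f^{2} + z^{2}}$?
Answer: $\frac{17}{89514} \approx 0.00018991$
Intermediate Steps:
$F{\left(p \right)} = 3 + 3 p$
$k{\left(G,d \right)} = -17$ ($k{\left(G,d \right)} = -8 - \left(3 + 3 \cdot 2\right) = -8 - \left(3 + 6\right) = -8 - 9 = -17$)
$\frac{k{\left(J{\left(a{\left(-1 \right)},18 \right)},63 \right)}}{-89514} = - \frac{17}{-89514} = \left(-17\right) \left(- \frac{1}{89514}\right) = \frac{17}{89514}$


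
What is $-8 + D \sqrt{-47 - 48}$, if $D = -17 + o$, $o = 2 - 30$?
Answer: $-8 - 45 i \sqrt{95} \approx -8.0 - 438.61 i$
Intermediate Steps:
$o = -28$
$D = -45$ ($D = -17 - 28 = -45$)
$-8 + D \sqrt{-47 - 48} = -8 - 45 \sqrt{-47 - 48} = -8 - 45 \sqrt{-95} = -8 - 45 i \sqrt{95}$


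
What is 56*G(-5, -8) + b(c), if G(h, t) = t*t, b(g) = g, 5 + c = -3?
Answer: 3576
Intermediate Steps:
c = -8 (c = -5 - 3 = -8)
G(h, t) = t**2
56*G(-5, -8) + b(c) = 56*(-8)**2 - 8 = 56*64 - 8 = 3584 - 8 = 3576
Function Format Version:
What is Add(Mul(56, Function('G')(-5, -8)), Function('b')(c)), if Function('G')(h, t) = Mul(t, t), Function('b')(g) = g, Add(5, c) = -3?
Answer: 3576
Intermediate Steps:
c = -8 (c = Add(-5, -3) = -8)
Function('G')(h, t) = Pow(t, 2)
Add(Mul(56, Function('G')(-5, -8)), Function('b')(c)) = Add(Mul(56, Pow(-8, 2)), -8) = Add(Mul(56, 64), -8) = Add(3584, -8) = 3576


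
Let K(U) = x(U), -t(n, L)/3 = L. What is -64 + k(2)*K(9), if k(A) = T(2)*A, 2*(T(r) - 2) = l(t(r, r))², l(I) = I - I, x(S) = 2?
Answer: -56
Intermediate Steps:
t(n, L) = -3*L
K(U) = 2
l(I) = 0
T(r) = 2 (T(r) = 2 + (½)*0² = 2 + (½)*0 = 2 + 0 = 2)
k(A) = 2*A
-64 + k(2)*K(9) = -64 + (2*2)*2 = -64 + 4*2 = -64 + 8 = -56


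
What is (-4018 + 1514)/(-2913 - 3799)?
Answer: 313/839 ≈ 0.37306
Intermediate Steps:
(-4018 + 1514)/(-2913 - 3799) = -2504/(-6712) = -2504*(-1/6712) = 313/839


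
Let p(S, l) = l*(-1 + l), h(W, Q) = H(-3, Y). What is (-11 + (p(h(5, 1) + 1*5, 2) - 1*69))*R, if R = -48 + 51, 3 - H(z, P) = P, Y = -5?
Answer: -234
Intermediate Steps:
H(z, P) = 3 - P
h(W, Q) = 8 (h(W, Q) = 3 - 1*(-5) = 3 + 5 = 8)
R = 3
(-11 + (p(h(5, 1) + 1*5, 2) - 1*69))*R = (-11 + (2*(-1 + 2) - 1*69))*3 = (-11 + (2*1 - 69))*3 = (-11 + (2 - 69))*3 = (-11 - 67)*3 = -78*3 = -234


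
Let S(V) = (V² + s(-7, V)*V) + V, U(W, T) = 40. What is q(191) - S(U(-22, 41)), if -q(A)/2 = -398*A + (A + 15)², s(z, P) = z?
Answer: 65804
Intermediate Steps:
S(V) = V² - 6*V (S(V) = (V² - 7*V) + V = V² - 6*V)
q(A) = -2*(15 + A)² + 796*A (q(A) = -2*(-398*A + (A + 15)²) = -2*(-398*A + (15 + A)²) = -2*((15 + A)² - 398*A) = -2*(15 + A)² + 796*A)
q(191) - S(U(-22, 41)) = (-2*(15 + 191)² + 796*191) - 40*(-6 + 40) = (-2*206² + 152036) - 40*34 = (-2*42436 + 152036) - 1*1360 = (-84872 + 152036) - 1360 = 67164 - 1360 = 65804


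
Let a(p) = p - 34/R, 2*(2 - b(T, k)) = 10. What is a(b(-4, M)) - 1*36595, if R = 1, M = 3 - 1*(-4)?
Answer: -36632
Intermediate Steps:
M = 7 (M = 3 + 4 = 7)
b(T, k) = -3 (b(T, k) = 2 - ½*10 = 2 - 5 = -3)
a(p) = -34 + p (a(p) = p - 34/1 = p - 34*1 = p - 34 = -34 + p)
a(b(-4, M)) - 1*36595 = (-34 - 3) - 1*36595 = -37 - 36595 = -36632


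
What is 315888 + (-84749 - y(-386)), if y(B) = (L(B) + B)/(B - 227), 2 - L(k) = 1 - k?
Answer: 141687436/613 ≈ 2.3114e+5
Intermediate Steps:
L(k) = 1 + k (L(k) = 2 - (1 - k) = 2 + (-1 + k) = 1 + k)
y(B) = (1 + 2*B)/(-227 + B) (y(B) = ((1 + B) + B)/(B - 227) = (1 + 2*B)/(-227 + B))
315888 + (-84749 - y(-386)) = 315888 + (-84749 - (1 + 2*(-386))/(-227 - 386)) = 315888 + (-84749 - (1 - 772)/(-613)) = 315888 + (-84749 - (-1)*(-771)/613) = 315888 + (-84749 - 1*771/613) = 315888 + (-84749 - 771/613) = 315888 - 51951908/613 = 141687436/613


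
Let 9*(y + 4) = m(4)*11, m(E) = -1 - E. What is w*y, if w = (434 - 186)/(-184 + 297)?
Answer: -22568/1017 ≈ -22.191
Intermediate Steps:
y = -91/9 (y = -4 + ((-1 - 1*4)*11)/9 = -4 + ((-1 - 4)*11)/9 = -4 + (-5*11)/9 = -4 + (1/9)*(-55) = -4 - 55/9 = -91/9 ≈ -10.111)
w = 248/113 ≈ 2.1947
w*y = (248/113)*(-91/9) = -22568/1017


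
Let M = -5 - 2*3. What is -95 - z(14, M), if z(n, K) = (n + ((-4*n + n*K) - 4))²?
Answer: -40095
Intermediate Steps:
M = -11 (M = -5 - 6 = -11)
z(n, K) = (-4 - 3*n + K*n)² (z(n, K) = (n + ((-4*n + K*n) - 4))² = (n + (-4 - 4*n + K*n))² = (-4 - 3*n + K*n)²)
-95 - z(14, M) = -95 - (4 + 3*14 - 1*(-11)*14)² = -95 - (4 + 42 + 154)² = -95 - 1*200² = -95 - 1*40000 = -95 - 40000 = -40095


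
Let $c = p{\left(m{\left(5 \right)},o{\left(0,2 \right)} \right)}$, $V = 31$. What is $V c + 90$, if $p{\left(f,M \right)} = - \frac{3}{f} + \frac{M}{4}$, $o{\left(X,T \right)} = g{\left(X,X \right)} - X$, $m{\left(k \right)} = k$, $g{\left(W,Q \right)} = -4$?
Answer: $\frac{202}{5} \approx 40.4$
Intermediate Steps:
$o{\left(X,T \right)} = -4 - X$
$p{\left(f,M \right)} = - \frac{3}{f} + \frac{M}{4}$ ($p{\left(f,M \right)} = - \frac{3}{f} + M \frac{1}{4} = - \frac{3}{f} + \frac{M}{4}$)
$c = - \frac{8}{5}$ ($c = - \frac{3}{5} + \frac{-4 - 0}{4} = \left(-3\right) \frac{1}{5} + \frac{-4 + 0}{4} = - \frac{3}{5} + \frac{1}{4} \left(-4\right) = - \frac{3}{5} - 1 = - \frac{8}{5} \approx -1.6$)
$V c + 90 = 31 \left(- \frac{8}{5}\right) + 90 = - \frac{248}{5} + 90 = \frac{202}{5}$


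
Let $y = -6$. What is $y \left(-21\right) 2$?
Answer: $252$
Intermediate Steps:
$y \left(-21\right) 2 = \left(-6\right) \left(-21\right) 2 = 126 \cdot 2 = 252$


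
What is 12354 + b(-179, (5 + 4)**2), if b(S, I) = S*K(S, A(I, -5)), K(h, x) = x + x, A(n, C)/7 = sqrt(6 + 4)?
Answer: 12354 - 2506*sqrt(10) ≈ 4429.3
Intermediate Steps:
A(n, C) = 7*sqrt(10) (A(n, C) = 7*sqrt(6 + 4) = 7*sqrt(10))
K(h, x) = 2*x
b(S, I) = 14*S*sqrt(10) (b(S, I) = S*(2*(7*sqrt(10))) = S*(14*sqrt(10)) = 14*S*sqrt(10))
12354 + b(-179, (5 + 4)**2) = 12354 + 14*(-179)*sqrt(10) = 12354 - 2506*sqrt(10)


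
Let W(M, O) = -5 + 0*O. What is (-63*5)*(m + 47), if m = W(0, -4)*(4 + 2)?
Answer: -5355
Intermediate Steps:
W(M, O) = -5 (W(M, O) = -5 + 0 = -5)
m = -30 (m = -5*(4 + 2) = -5*6 = -30)
(-63*5)*(m + 47) = (-63*5)*(-30 + 47) = -315*17 = -5355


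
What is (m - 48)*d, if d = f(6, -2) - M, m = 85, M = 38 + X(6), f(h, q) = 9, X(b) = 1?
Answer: -1110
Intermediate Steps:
M = 39 (M = 38 + 1 = 39)
d = -30 (d = 9 - 1*39 = 9 - 39 = -30)
(m - 48)*d = (85 - 48)*(-30) = 37*(-30) = -1110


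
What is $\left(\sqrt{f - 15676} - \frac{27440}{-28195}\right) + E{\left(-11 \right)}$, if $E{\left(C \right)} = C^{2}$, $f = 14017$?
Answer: $\frac{687807}{5639} + i \sqrt{1659} \approx 121.97 + 40.731 i$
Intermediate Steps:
$\left(\sqrt{f - 15676} - \frac{27440}{-28195}\right) + E{\left(-11 \right)} = \left(\sqrt{14017 - 15676} - \frac{27440}{-28195}\right) + \left(-11\right)^{2} = \left(\sqrt{-1659} - - \frac{5488}{5639}\right) + 121 = \left(i \sqrt{1659} + \frac{5488}{5639}\right) + 121 = \left(\frac{5488}{5639} + i \sqrt{1659}\right) + 121 = \frac{687807}{5639} + i \sqrt{1659}$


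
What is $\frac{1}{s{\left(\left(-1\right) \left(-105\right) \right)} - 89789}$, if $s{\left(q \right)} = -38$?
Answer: $- \frac{1}{89827} \approx -1.1133 \cdot 10^{-5}$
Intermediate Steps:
$\frac{1}{s{\left(\left(-1\right) \left(-105\right) \right)} - 89789} = \frac{1}{-38 - 89789} = \frac{1}{-89827} = - \frac{1}{89827}$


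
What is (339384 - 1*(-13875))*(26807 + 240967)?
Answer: 94593575466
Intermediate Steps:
(339384 - 1*(-13875))*(26807 + 240967) = (339384 + 13875)*267774 = 353259*267774 = 94593575466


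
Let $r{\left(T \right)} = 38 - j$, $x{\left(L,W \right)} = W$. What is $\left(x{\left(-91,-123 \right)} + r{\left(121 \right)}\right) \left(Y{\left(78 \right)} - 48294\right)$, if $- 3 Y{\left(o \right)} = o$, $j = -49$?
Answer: $1739520$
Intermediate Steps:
$Y{\left(o \right)} = - \frac{o}{3}$
$r{\left(T \right)} = 87$ ($r{\left(T \right)} = 38 - -49 = 38 + 49 = 87$)
$\left(x{\left(-91,-123 \right)} + r{\left(121 \right)}\right) \left(Y{\left(78 \right)} - 48294\right) = \left(-123 + 87\right) \left(\left(- \frac{1}{3}\right) 78 - 48294\right) = - 36 \left(-26 - 48294\right) = \left(-36\right) \left(-48320\right) = 1739520$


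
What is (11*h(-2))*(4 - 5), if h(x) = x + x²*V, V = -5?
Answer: 242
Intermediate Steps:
h(x) = x - 5*x² (h(x) = x + x²*(-5) = x - 5*x²)
(11*h(-2))*(4 - 5) = (11*(-2*(1 - 5*(-2))))*(4 - 5) = (11*(-2*(1 + 10)))*(-1) = (11*(-2*11))*(-1) = (11*(-22))*(-1) = -242*(-1) = 242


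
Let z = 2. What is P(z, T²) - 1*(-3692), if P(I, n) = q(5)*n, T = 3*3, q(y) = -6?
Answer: 3206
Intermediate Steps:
T = 9
P(I, n) = -6*n
P(z, T²) - 1*(-3692) = -6*9² - 1*(-3692) = -6*81 + 3692 = -486 + 3692 = 3206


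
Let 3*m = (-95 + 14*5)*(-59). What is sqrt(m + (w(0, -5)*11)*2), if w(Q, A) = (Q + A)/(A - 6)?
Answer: sqrt(4515)/3 ≈ 22.398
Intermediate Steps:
w(Q, A) = (A + Q)/(-6 + A)
m = 1475/3 (m = ((-95 + 14*5)*(-59))/3 = ((-95 + 70)*(-59))/3 = (-25*(-59))/3 = (1/3)*1475 = 1475/3 ≈ 491.67)
sqrt(m + (w(0, -5)*11)*2) = sqrt(1475/3 + (((-5 + 0)/(-6 - 5))*11)*2) = sqrt(1475/3 + ((-5/(-11))*11)*2) = sqrt(1475/3 + (-1/11*(-5)*11)*2) = sqrt(1475/3 + ((5/11)*11)*2) = sqrt(1475/3 + 5*2) = sqrt(1475/3 + 10) = sqrt(1505/3) = sqrt(4515)/3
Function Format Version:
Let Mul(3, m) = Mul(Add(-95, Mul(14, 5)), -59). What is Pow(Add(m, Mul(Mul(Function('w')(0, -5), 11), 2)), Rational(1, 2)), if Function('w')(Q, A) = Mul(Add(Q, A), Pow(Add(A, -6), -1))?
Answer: Mul(Rational(1, 3), Pow(4515, Rational(1, 2))) ≈ 22.398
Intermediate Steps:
Function('w')(Q, A) = Mul(Pow(Add(-6, A), -1), Add(A, Q)) (Function('w')(Q, A) = Mul(Add(A, Q), Pow(Add(-6, A), -1)) = Mul(Pow(Add(-6, A), -1), Add(A, Q)))
m = Rational(1475, 3) (m = Mul(Rational(1, 3), Mul(Add(-95, Mul(14, 5)), -59)) = Mul(Rational(1, 3), Mul(Add(-95, 70), -59)) = Mul(Rational(1, 3), Mul(-25, -59)) = Mul(Rational(1, 3), 1475) = Rational(1475, 3) ≈ 491.67)
Pow(Add(m, Mul(Mul(Function('w')(0, -5), 11), 2)), Rational(1, 2)) = Pow(Add(Rational(1475, 3), Mul(Mul(Mul(Pow(Add(-6, -5), -1), Add(-5, 0)), 11), 2)), Rational(1, 2)) = Pow(Add(Rational(1475, 3), Mul(Mul(Mul(Pow(-11, -1), -5), 11), 2)), Rational(1, 2)) = Pow(Add(Rational(1475, 3), Mul(Mul(Mul(Rational(-1, 11), -5), 11), 2)), Rational(1, 2)) = Pow(Add(Rational(1475, 3), Mul(Mul(Rational(5, 11), 11), 2)), Rational(1, 2)) = Pow(Add(Rational(1475, 3), Mul(5, 2)), Rational(1, 2)) = Pow(Add(Rational(1475, 3), 10), Rational(1, 2)) = Pow(Rational(1505, 3), Rational(1, 2)) = Mul(Rational(1, 3), Pow(4515, Rational(1, 2)))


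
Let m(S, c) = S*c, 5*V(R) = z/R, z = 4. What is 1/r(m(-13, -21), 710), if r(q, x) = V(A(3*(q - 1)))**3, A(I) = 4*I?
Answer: 67917312000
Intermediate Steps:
V(R) = 4/(5*R) (V(R) = (4/R)/5 = 4/(5*R))
r(q, x) = 64/(125*(-12 + 12*q)**3) (r(q, x) = (4/(5*((4*(3*(q - 1))))))**3 = (4/(5*((4*(3*(-1 + q))))))**3 = (4/(5*((4*(-3 + 3*q)))))**3 = (4/(5*(-12 + 12*q)))**3 = 64/(125*(-12 + 12*q)**3))
1/r(m(-13, -21), 710) = 1/(1/(3375*(-1 - 13*(-21))**3)) = 1/(1/(3375*(-1 + 273)**3)) = 1/((1/3375)/272**3) = 1/((1/3375)*(1/20123648)) = 1/(1/67917312000) = 67917312000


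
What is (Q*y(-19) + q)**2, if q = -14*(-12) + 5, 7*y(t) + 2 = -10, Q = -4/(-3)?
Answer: 1428025/49 ≈ 29143.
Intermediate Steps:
Q = 4/3 (Q = -4*(-1/3) = 4/3 ≈ 1.3333)
y(t) = -12/7 (y(t) = -2/7 + (1/7)*(-10) = -2/7 - 10/7 = -12/7)
q = 173 (q = 168 + 5 = 173)
(Q*y(-19) + q)**2 = ((4/3)*(-12/7) + 173)**2 = (-16/7 + 173)**2 = (1195/7)**2 = 1428025/49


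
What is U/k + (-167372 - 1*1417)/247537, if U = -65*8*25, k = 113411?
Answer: -22360510279/28073418707 ≈ -0.79650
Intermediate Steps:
U = -13000 (U = -520*25 = -13000)
U/k + (-167372 - 1*1417)/247537 = -13000/113411 + (-167372 - 1*1417)/247537 = -13000*1/113411 + (-167372 - 1417)*(1/247537) = -13000/113411 - 168789*1/247537 = -13000/113411 - 168789/247537 = -22360510279/28073418707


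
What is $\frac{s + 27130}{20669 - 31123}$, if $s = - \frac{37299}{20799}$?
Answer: $- \frac{188079857}{72477582} \approx -2.595$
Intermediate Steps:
$s = - \frac{12433}{6933}$ ($s = \left(-37299\right) \frac{1}{20799} = - \frac{12433}{6933} \approx -1.7933$)
$\frac{s + 27130}{20669 - 31123} = \frac{- \frac{12433}{6933} + 27130}{20669 - 31123} = \frac{188079857}{6933 \left(-10454\right)} = \frac{188079857}{6933} \left(- \frac{1}{10454}\right) = - \frac{188079857}{72477582}$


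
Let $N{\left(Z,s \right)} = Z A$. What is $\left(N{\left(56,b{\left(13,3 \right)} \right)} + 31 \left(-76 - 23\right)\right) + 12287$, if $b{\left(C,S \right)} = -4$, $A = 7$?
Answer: $9610$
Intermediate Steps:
$N{\left(Z,s \right)} = 7 Z$ ($N{\left(Z,s \right)} = Z 7 = 7 Z$)
$\left(N{\left(56,b{\left(13,3 \right)} \right)} + 31 \left(-76 - 23\right)\right) + 12287 = \left(7 \cdot 56 + 31 \left(-76 - 23\right)\right) + 12287 = \left(392 + 31 \left(-99\right)\right) + 12287 = \left(392 - 3069\right) + 12287 = -2677 + 12287 = 9610$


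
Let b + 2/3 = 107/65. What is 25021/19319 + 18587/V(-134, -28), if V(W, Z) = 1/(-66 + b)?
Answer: -4552799006692/3767205 ≈ -1.2085e+6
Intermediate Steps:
b = 191/195 (b = -⅔ + 107/65 = 191/195 ≈ 0.97949)
V(W, Z) = -195/12679 (V(W, Z) = 1/(-66 + 191/195) = 1/(-12679/195) = -195/12679)
25021/19319 + 18587/V(-134, -28) = 25021/19319 + 18587/(-195/12679) = 25021*(1/19319) + 18587*(-12679/195) = 25021/19319 - 235664573/195 = -4552799006692/3767205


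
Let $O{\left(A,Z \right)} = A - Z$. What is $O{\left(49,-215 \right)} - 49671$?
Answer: $-49407$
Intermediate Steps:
$O{\left(49,-215 \right)} - 49671 = \left(49 - -215\right) - 49671 = \left(49 + 215\right) - 49671 = 264 - 49671 = -49407$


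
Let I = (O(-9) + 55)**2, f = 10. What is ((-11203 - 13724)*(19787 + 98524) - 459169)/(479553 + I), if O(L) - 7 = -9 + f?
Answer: -1474798733/241761 ≈ -6100.2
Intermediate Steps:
O(L) = 8 (O(L) = 7 + (-9 + 10) = 7 + 1 = 8)
I = 3969 (I = (8 + 55)**2 = 63**2 = 3969)
((-11203 - 13724)*(19787 + 98524) - 459169)/(479553 + I) = ((-11203 - 13724)*(19787 + 98524) - 459169)/(479553 + 3969) = (-24927*118311 - 459169)/483522 = (-2949138297 - 459169)*(1/483522) = -2949597466*1/483522 = -1474798733/241761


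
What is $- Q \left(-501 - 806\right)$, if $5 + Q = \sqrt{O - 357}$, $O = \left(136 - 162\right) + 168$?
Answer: $-6535 + 1307 i \sqrt{215} \approx -6535.0 + 19164.0 i$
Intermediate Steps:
$O = 142$ ($O = -26 + 168 = 142$)
$Q = -5 + i \sqrt{215}$ ($Q = -5 + \sqrt{142 - 357} = -5 + \sqrt{-215} = -5 + i \sqrt{215} \approx -5.0 + 14.663 i$)
$- Q \left(-501 - 806\right) = - (-5 + i \sqrt{215}) \left(-501 - 806\right) = \left(5 - i \sqrt{215}\right) \left(-1307\right) = -6535 + 1307 i \sqrt{215}$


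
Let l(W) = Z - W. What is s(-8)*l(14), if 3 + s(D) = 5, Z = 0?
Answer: -28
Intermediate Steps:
s(D) = 2 (s(D) = -3 + 5 = 2)
l(W) = -W (l(W) = 0 - W = -W)
s(-8)*l(14) = 2*(-1*14) = 2*(-14) = -28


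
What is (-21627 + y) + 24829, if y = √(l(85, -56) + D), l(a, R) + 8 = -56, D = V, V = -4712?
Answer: 3202 + 2*I*√1194 ≈ 3202.0 + 69.109*I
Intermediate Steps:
D = -4712
l(a, R) = -64 (l(a, R) = -8 - 56 = -64)
y = 2*I*√1194 (y = √(-64 - 4712) = √(-4776) = 2*I*√1194 ≈ 69.109*I)
(-21627 + y) + 24829 = (-21627 + 2*I*√1194) + 24829 = 3202 + 2*I*√1194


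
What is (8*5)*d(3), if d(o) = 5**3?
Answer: 5000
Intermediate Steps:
d(o) = 125
(8*5)*d(3) = (8*5)*125 = 40*125 = 5000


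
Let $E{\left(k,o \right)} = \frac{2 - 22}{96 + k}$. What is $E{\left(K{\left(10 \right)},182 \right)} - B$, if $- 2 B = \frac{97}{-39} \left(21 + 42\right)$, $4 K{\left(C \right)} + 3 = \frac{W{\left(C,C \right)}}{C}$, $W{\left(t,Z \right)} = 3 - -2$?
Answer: $- \frac{1558391}{19838} \approx -78.556$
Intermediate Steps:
$W{\left(t,Z \right)} = 5$ ($W{\left(t,Z \right)} = 3 + 2 = 5$)
$K{\left(C \right)} = - \frac{3}{4} + \frac{5}{4 C}$ ($K{\left(C \right)} = - \frac{3}{4} + \frac{5 \frac{1}{C}}{4} = - \frac{3}{4} + \frac{5}{4 C}$)
$E{\left(k,o \right)} = - \frac{20}{96 + k}$
$B = \frac{2037}{26}$ ($B = - \frac{\frac{97}{-39} \left(21 + 42\right)}{2} = - \frac{97 \left(- \frac{1}{39}\right) 63}{2} = - \frac{\left(- \frac{97}{39}\right) 63}{2} = \left(- \frac{1}{2}\right) \left(- \frac{2037}{13}\right) = \frac{2037}{26} \approx 78.346$)
$E{\left(K{\left(10 \right)},182 \right)} - B = - \frac{20}{96 + \frac{5 - 30}{4 \cdot 10}} - \frac{2037}{26} = - \frac{20}{96 + \frac{1}{4} \cdot \frac{1}{10} \left(5 - 30\right)} - \frac{2037}{26} = - \frac{20}{96 + \frac{1}{4} \cdot \frac{1}{10} \left(-25\right)} - \frac{2037}{26} = - \frac{20}{96 - \frac{5}{8}} - \frac{2037}{26} = - \frac{20}{\frac{763}{8}} - \frac{2037}{26} = \left(-20\right) \frac{8}{763} - \frac{2037}{26} = - \frac{160}{763} - \frac{2037}{26} = - \frac{1558391}{19838}$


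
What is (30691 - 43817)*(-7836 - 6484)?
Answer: 187964320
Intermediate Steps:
(30691 - 43817)*(-7836 - 6484) = -13126*(-14320) = 187964320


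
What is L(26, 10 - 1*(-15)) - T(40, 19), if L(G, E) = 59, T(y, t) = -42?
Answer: 101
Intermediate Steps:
L(26, 10 - 1*(-15)) - T(40, 19) = 59 - 1*(-42) = 59 + 42 = 101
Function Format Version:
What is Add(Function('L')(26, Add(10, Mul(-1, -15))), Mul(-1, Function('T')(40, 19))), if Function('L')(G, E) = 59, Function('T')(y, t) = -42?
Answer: 101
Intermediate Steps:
Add(Function('L')(26, Add(10, Mul(-1, -15))), Mul(-1, Function('T')(40, 19))) = Add(59, Mul(-1, -42)) = Add(59, 42) = 101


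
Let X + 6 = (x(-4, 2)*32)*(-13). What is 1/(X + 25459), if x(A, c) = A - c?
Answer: 1/27949 ≈ 3.5779e-5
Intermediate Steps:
X = 2490 (X = -6 + ((-4 - 1*2)*32)*(-13) = -6 + ((-4 - 2)*32)*(-13) = -6 - 6*32*(-13) = -6 - 192*(-13) = -6 + 2496 = 2490)
1/(X + 25459) = 1/(2490 + 25459) = 1/27949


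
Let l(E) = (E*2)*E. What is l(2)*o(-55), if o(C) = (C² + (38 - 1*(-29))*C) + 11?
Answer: -5192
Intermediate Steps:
l(E) = 2*E² (l(E) = (2*E)*E = 2*E²)
o(C) = 11 + C² + 67*C (o(C) = (C² + (38 + 29)*C) + 11 = (C² + 67*C) + 11 = 11 + C² + 67*C)
l(2)*o(-55) = (2*2²)*(11 + (-55)² + 67*(-55)) = (2*4)*(11 + 3025 - 3685) = 8*(-649) = -5192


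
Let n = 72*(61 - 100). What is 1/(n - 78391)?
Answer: -1/81199 ≈ -1.2315e-5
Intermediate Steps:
n = -2808 (n = 72*(-39) = -2808)
1/(n - 78391) = 1/(-2808 - 78391) = 1/(-81199) = -1/81199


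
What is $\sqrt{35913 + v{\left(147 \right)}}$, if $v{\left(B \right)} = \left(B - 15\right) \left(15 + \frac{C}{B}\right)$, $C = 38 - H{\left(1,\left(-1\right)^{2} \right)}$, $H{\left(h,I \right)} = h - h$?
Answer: $\frac{\sqrt{1858429}}{7} \approx 194.75$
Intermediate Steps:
$H{\left(h,I \right)} = 0$
$C = 38$ ($C = 38 - 0 = 38 + 0 = 38$)
$v{\left(B \right)} = \left(-15 + B\right) \left(15 + \frac{38}{B}\right)$ ($v{\left(B \right)} = \left(B - 15\right) \left(15 + \frac{38}{B}\right) = \left(-15 + B\right) \left(15 + \frac{38}{B}\right)$)
$\sqrt{35913 + v{\left(147 \right)}} = \sqrt{35913 - \left(-2018 + \frac{190}{49}\right)} = \sqrt{35913 - - \frac{98692}{49}} = \sqrt{35913 + \frac{98692}{49}} = \sqrt{\frac{1858429}{49}} = \frac{\sqrt{1858429}}{7}$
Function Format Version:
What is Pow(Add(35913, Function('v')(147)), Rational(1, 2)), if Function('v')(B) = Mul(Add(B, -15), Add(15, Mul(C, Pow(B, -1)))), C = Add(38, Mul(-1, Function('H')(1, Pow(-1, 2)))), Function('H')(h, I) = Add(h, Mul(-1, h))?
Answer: Mul(Rational(1, 7), Pow(1858429, Rational(1, 2))) ≈ 194.75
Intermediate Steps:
Function('H')(h, I) = 0
C = 38 (C = Add(38, Mul(-1, 0)) = Add(38, 0) = 38)
Function('v')(B) = Mul(Add(-15, B), Add(15, Mul(38, Pow(B, -1)))) (Function('v')(B) = Mul(Add(B, -15), Add(15, Mul(38, Pow(B, -1)))) = Mul(Add(-15, B), Add(15, Mul(38, Pow(B, -1)))))
Pow(Add(35913, Function('v')(147)), Rational(1, 2)) = Pow(Add(35913, Add(-187, Mul(-570, Pow(147, -1)), Mul(15, 147))), Rational(1, 2)) = Pow(Add(35913, Add(-187, Mul(-570, Rational(1, 147)), 2205)), Rational(1, 2)) = Pow(Add(35913, Add(-187, Rational(-190, 49), 2205)), Rational(1, 2)) = Pow(Add(35913, Rational(98692, 49)), Rational(1, 2)) = Pow(Rational(1858429, 49), Rational(1, 2)) = Mul(Rational(1, 7), Pow(1858429, Rational(1, 2)))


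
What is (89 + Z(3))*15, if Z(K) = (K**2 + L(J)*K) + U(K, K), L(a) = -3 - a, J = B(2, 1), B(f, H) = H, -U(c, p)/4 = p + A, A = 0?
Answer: 1110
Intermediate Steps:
U(c, p) = -4*p (U(c, p) = -4*(p + 0) = -4*p)
J = 1
Z(K) = K**2 - 8*K (Z(K) = (K**2 + (-3 - 1*1)*K) - 4*K = (K**2 + (-3 - 1)*K) - 4*K = (K**2 - 4*K) - 4*K = K**2 - 8*K)
(89 + Z(3))*15 = (89 + 3*(-8 + 3))*15 = (89 + 3*(-5))*15 = (89 - 15)*15 = 74*15 = 1110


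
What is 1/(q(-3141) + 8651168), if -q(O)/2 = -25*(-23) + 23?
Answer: 1/8649972 ≈ 1.1561e-7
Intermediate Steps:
q(O) = -1196 (q(O) = -2*(-25*(-23) + 23) = -2*(575 + 23) = -2*598 = -1196)
1/(q(-3141) + 8651168) = 1/(-1196 + 8651168) = 1/8649972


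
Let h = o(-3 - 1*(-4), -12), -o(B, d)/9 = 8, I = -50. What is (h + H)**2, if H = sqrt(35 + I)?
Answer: (72 - I*sqrt(15))**2 ≈ 5169.0 - 557.71*I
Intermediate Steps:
o(B, d) = -72 (o(B, d) = -9*8 = -72)
h = -72
H = I*sqrt(15) (H = sqrt(35 - 50) = sqrt(-15) = I*sqrt(15) ≈ 3.873*I)
(h + H)**2 = (-72 + I*sqrt(15))**2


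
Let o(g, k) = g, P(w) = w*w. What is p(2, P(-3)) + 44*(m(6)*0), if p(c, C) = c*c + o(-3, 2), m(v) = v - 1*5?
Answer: 1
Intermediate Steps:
P(w) = w²
m(v) = -5 + v (m(v) = v - 5 = -5 + v)
p(c, C) = -3 + c² (p(c, C) = c*c - 3 = c² - 3 = -3 + c²)
p(2, P(-3)) + 44*(m(6)*0) = (-3 + 2²) + 44*((-5 + 6)*0) = (-3 + 4) + 44*(1*0) = 1 + 44*0 = 1 + 0 = 1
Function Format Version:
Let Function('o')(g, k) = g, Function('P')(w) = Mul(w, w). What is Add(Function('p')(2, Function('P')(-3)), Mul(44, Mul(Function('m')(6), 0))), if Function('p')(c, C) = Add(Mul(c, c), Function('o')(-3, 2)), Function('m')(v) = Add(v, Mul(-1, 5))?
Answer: 1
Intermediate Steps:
Function('P')(w) = Pow(w, 2)
Function('m')(v) = Add(-5, v) (Function('m')(v) = Add(v, -5) = Add(-5, v))
Function('p')(c, C) = Add(-3, Pow(c, 2)) (Function('p')(c, C) = Add(Mul(c, c), -3) = Add(Pow(c, 2), -3) = Add(-3, Pow(c, 2)))
Add(Function('p')(2, Function('P')(-3)), Mul(44, Mul(Function('m')(6), 0))) = Add(Add(-3, Pow(2, 2)), Mul(44, Mul(Add(-5, 6), 0))) = Add(Add(-3, 4), Mul(44, Mul(1, 0))) = Add(1, Mul(44, 0)) = Add(1, 0) = 1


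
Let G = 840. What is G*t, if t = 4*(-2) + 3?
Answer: -4200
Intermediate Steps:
t = -5 (t = -8 + 3 = -5)
G*t = 840*(-5) = -4200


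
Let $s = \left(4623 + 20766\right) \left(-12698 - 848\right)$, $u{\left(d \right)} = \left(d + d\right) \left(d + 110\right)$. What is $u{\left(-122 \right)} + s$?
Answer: $-343916466$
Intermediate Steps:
$u{\left(d \right)} = 2 d \left(110 + d\right)$
$s = -343919394$ ($s = 25389 \left(-13546\right) = -343919394$)
$u{\left(-122 \right)} + s = 2 \left(-122\right) \left(110 - 122\right) - 343919394 = 2 \left(-122\right) \left(-12\right) - 343919394 = 2928 - 343919394 = -343916466$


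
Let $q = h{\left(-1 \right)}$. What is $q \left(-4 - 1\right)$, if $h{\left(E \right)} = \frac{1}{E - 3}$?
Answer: $\frac{5}{4} \approx 1.25$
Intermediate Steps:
$h{\left(E \right)} = \frac{1}{-3 + E}$
$q = - \frac{1}{4}$ ($q = \frac{1}{-3 - 1} = \frac{1}{-4} = - \frac{1}{4} \approx -0.25$)
$q \left(-4 - 1\right) = - \frac{-4 - 1}{4} = \left(- \frac{1}{4}\right) \left(-5\right) = \frac{5}{4}$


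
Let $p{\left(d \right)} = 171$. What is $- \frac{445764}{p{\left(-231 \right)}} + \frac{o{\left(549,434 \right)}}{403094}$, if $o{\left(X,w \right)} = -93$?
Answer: $- \frac{59894936573}{22976358} \approx -2606.8$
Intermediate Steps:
$- \frac{445764}{p{\left(-231 \right)}} + \frac{o{\left(549,434 \right)}}{403094} = - \frac{445764}{171} - \frac{93}{403094} = \left(-445764\right) \frac{1}{171} - \frac{93}{403094} = - \frac{148588}{57} - \frac{93}{403094} = - \frac{59894936573}{22976358}$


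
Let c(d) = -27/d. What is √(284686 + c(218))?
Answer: √13529411578/218 ≈ 533.56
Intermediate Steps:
√(284686 + c(218)) = √(284686 - 27/218) = √(62061521/218) = √13529411578/218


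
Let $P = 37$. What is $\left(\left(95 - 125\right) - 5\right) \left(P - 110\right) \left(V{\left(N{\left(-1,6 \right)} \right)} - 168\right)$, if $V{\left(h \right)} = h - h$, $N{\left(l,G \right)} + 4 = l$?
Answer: $-429240$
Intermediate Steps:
$N{\left(l,G \right)} = -4 + l$
$V{\left(h \right)} = 0$
$\left(\left(95 - 125\right) - 5\right) \left(P - 110\right) \left(V{\left(N{\left(-1,6 \right)} \right)} - 168\right) = \left(\left(95 - 125\right) - 5\right) \left(37 - 110\right) \left(0 - 168\right) = \left(\left(95 - 125\right) - 5\right) \left(-73\right) \left(-168\right) = \left(-30 - 5\right) \left(-73\right) \left(-168\right) = \left(-35\right) \left(-73\right) \left(-168\right) = 2555 \left(-168\right) = -429240$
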